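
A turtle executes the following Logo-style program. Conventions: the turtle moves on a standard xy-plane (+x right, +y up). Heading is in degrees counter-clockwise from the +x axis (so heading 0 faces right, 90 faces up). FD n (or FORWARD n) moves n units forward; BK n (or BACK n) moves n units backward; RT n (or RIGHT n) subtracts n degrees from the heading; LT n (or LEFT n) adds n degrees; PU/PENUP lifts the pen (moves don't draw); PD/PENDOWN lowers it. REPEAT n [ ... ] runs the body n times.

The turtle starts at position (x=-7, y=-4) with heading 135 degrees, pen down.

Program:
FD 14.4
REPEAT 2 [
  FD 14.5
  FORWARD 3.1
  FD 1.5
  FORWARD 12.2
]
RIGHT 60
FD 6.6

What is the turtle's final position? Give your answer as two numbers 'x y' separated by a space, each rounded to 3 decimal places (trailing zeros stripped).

Answer: -59.739 56.822

Derivation:
Executing turtle program step by step:
Start: pos=(-7,-4), heading=135, pen down
FD 14.4: (-7,-4) -> (-17.182,6.182) [heading=135, draw]
REPEAT 2 [
  -- iteration 1/2 --
  FD 14.5: (-17.182,6.182) -> (-27.435,16.435) [heading=135, draw]
  FD 3.1: (-27.435,16.435) -> (-29.627,18.627) [heading=135, draw]
  FD 1.5: (-29.627,18.627) -> (-30.688,19.688) [heading=135, draw]
  FD 12.2: (-30.688,19.688) -> (-39.315,28.315) [heading=135, draw]
  -- iteration 2/2 --
  FD 14.5: (-39.315,28.315) -> (-49.568,38.568) [heading=135, draw]
  FD 3.1: (-49.568,38.568) -> (-51.76,40.76) [heading=135, draw]
  FD 1.5: (-51.76,40.76) -> (-52.821,41.821) [heading=135, draw]
  FD 12.2: (-52.821,41.821) -> (-61.447,50.447) [heading=135, draw]
]
RT 60: heading 135 -> 75
FD 6.6: (-61.447,50.447) -> (-59.739,56.822) [heading=75, draw]
Final: pos=(-59.739,56.822), heading=75, 10 segment(s) drawn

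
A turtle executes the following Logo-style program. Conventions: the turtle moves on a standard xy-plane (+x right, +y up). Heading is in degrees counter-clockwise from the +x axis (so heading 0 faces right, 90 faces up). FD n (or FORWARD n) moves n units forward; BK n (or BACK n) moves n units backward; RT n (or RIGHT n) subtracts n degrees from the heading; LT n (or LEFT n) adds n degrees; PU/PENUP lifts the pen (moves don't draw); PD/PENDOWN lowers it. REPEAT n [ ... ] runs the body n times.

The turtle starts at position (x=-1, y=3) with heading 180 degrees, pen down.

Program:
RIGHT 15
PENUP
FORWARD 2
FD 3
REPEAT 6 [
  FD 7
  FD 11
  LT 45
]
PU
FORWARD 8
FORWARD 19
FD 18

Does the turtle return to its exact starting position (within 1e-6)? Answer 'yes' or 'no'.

Executing turtle program step by step:
Start: pos=(-1,3), heading=180, pen down
RT 15: heading 180 -> 165
PU: pen up
FD 2: (-1,3) -> (-2.932,3.518) [heading=165, move]
FD 3: (-2.932,3.518) -> (-5.83,4.294) [heading=165, move]
REPEAT 6 [
  -- iteration 1/6 --
  FD 7: (-5.83,4.294) -> (-12.591,6.106) [heading=165, move]
  FD 11: (-12.591,6.106) -> (-23.216,8.953) [heading=165, move]
  LT 45: heading 165 -> 210
  -- iteration 2/6 --
  FD 7: (-23.216,8.953) -> (-29.278,5.453) [heading=210, move]
  FD 11: (-29.278,5.453) -> (-38.805,-0.047) [heading=210, move]
  LT 45: heading 210 -> 255
  -- iteration 3/6 --
  FD 7: (-38.805,-0.047) -> (-40.616,-6.809) [heading=255, move]
  FD 11: (-40.616,-6.809) -> (-43.463,-17.434) [heading=255, move]
  LT 45: heading 255 -> 300
  -- iteration 4/6 --
  FD 7: (-43.463,-17.434) -> (-39.963,-23.496) [heading=300, move]
  FD 11: (-39.963,-23.496) -> (-34.463,-33.022) [heading=300, move]
  LT 45: heading 300 -> 345
  -- iteration 5/6 --
  FD 7: (-34.463,-33.022) -> (-27.702,-34.834) [heading=345, move]
  FD 11: (-27.702,-34.834) -> (-17.077,-37.681) [heading=345, move]
  LT 45: heading 345 -> 30
  -- iteration 6/6 --
  FD 7: (-17.077,-37.681) -> (-11.015,-34.181) [heading=30, move]
  FD 11: (-11.015,-34.181) -> (-1.488,-28.681) [heading=30, move]
  LT 45: heading 30 -> 75
]
PU: pen up
FD 8: (-1.488,-28.681) -> (0.582,-20.954) [heading=75, move]
FD 19: (0.582,-20.954) -> (5.5,-2.601) [heading=75, move]
FD 18: (5.5,-2.601) -> (10.158,14.786) [heading=75, move]
Final: pos=(10.158,14.786), heading=75, 0 segment(s) drawn

Start position: (-1, 3)
Final position: (10.158, 14.786)
Distance = 16.23; >= 1e-6 -> NOT closed

Answer: no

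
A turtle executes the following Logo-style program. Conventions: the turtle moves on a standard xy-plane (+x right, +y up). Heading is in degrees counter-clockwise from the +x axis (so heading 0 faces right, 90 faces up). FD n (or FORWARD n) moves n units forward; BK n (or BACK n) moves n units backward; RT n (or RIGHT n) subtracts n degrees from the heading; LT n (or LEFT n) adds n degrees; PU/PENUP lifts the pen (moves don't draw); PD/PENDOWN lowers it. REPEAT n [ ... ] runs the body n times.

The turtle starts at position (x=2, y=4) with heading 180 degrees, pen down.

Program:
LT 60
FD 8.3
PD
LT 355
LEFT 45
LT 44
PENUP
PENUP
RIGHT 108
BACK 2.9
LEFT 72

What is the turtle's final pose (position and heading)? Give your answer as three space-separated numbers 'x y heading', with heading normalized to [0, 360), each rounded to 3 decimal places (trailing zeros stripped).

Answer: 0.196 -1.483 288

Derivation:
Executing turtle program step by step:
Start: pos=(2,4), heading=180, pen down
LT 60: heading 180 -> 240
FD 8.3: (2,4) -> (-2.15,-3.188) [heading=240, draw]
PD: pen down
LT 355: heading 240 -> 235
LT 45: heading 235 -> 280
LT 44: heading 280 -> 324
PU: pen up
PU: pen up
RT 108: heading 324 -> 216
BK 2.9: (-2.15,-3.188) -> (0.196,-1.483) [heading=216, move]
LT 72: heading 216 -> 288
Final: pos=(0.196,-1.483), heading=288, 1 segment(s) drawn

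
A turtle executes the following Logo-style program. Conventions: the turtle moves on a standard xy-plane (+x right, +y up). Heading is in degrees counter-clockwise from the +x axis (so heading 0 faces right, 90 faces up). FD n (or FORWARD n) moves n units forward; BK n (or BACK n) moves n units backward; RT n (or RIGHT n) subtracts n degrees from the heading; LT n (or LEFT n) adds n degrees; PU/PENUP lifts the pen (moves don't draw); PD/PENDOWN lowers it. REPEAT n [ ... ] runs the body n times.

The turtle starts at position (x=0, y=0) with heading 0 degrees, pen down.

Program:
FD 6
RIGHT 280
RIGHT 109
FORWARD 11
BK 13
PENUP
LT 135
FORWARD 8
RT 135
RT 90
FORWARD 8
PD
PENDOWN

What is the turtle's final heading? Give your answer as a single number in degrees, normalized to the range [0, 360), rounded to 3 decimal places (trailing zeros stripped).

Executing turtle program step by step:
Start: pos=(0,0), heading=0, pen down
FD 6: (0,0) -> (6,0) [heading=0, draw]
RT 280: heading 0 -> 80
RT 109: heading 80 -> 331
FD 11: (6,0) -> (15.621,-5.333) [heading=331, draw]
BK 13: (15.621,-5.333) -> (4.251,0.97) [heading=331, draw]
PU: pen up
LT 135: heading 331 -> 106
FD 8: (4.251,0.97) -> (2.046,8.66) [heading=106, move]
RT 135: heading 106 -> 331
RT 90: heading 331 -> 241
FD 8: (2.046,8.66) -> (-1.833,1.663) [heading=241, move]
PD: pen down
PD: pen down
Final: pos=(-1.833,1.663), heading=241, 3 segment(s) drawn

Answer: 241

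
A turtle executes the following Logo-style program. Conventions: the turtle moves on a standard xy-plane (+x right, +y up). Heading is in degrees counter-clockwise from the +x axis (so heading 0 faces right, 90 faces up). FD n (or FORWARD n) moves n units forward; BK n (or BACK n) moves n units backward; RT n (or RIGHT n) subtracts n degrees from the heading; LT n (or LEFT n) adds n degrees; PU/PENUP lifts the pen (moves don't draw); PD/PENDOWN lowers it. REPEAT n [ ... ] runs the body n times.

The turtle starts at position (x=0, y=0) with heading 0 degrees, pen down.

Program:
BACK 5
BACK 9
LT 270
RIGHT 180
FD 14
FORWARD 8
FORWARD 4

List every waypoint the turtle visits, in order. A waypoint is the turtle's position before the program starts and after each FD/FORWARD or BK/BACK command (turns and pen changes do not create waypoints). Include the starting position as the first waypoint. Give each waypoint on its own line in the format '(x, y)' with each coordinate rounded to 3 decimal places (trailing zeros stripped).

Answer: (0, 0)
(-5, 0)
(-14, 0)
(-14, 14)
(-14, 22)
(-14, 26)

Derivation:
Executing turtle program step by step:
Start: pos=(0,0), heading=0, pen down
BK 5: (0,0) -> (-5,0) [heading=0, draw]
BK 9: (-5,0) -> (-14,0) [heading=0, draw]
LT 270: heading 0 -> 270
RT 180: heading 270 -> 90
FD 14: (-14,0) -> (-14,14) [heading=90, draw]
FD 8: (-14,14) -> (-14,22) [heading=90, draw]
FD 4: (-14,22) -> (-14,26) [heading=90, draw]
Final: pos=(-14,26), heading=90, 5 segment(s) drawn
Waypoints (6 total):
(0, 0)
(-5, 0)
(-14, 0)
(-14, 14)
(-14, 22)
(-14, 26)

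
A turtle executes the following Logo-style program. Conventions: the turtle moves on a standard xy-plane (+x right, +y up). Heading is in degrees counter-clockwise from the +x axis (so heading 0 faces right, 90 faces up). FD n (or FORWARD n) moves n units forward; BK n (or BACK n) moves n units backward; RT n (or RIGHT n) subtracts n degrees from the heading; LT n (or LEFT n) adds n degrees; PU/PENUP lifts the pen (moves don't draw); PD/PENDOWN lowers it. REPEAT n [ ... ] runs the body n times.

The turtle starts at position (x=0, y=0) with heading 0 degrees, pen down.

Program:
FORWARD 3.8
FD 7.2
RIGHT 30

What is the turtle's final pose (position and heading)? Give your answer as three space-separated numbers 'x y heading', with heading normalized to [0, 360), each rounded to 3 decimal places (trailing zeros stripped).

Executing turtle program step by step:
Start: pos=(0,0), heading=0, pen down
FD 3.8: (0,0) -> (3.8,0) [heading=0, draw]
FD 7.2: (3.8,0) -> (11,0) [heading=0, draw]
RT 30: heading 0 -> 330
Final: pos=(11,0), heading=330, 2 segment(s) drawn

Answer: 11 0 330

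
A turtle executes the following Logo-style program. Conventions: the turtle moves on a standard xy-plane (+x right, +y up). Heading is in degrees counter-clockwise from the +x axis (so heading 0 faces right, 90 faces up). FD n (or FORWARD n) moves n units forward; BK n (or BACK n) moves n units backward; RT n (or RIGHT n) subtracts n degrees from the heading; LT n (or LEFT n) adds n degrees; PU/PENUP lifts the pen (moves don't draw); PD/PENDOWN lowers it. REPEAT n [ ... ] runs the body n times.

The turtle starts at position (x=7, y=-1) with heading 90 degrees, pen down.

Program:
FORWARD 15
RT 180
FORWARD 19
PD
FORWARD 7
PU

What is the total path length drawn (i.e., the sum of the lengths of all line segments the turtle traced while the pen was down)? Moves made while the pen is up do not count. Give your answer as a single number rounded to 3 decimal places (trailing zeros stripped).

Executing turtle program step by step:
Start: pos=(7,-1), heading=90, pen down
FD 15: (7,-1) -> (7,14) [heading=90, draw]
RT 180: heading 90 -> 270
FD 19: (7,14) -> (7,-5) [heading=270, draw]
PD: pen down
FD 7: (7,-5) -> (7,-12) [heading=270, draw]
PU: pen up
Final: pos=(7,-12), heading=270, 3 segment(s) drawn

Segment lengths:
  seg 1: (7,-1) -> (7,14), length = 15
  seg 2: (7,14) -> (7,-5), length = 19
  seg 3: (7,-5) -> (7,-12), length = 7
Total = 41

Answer: 41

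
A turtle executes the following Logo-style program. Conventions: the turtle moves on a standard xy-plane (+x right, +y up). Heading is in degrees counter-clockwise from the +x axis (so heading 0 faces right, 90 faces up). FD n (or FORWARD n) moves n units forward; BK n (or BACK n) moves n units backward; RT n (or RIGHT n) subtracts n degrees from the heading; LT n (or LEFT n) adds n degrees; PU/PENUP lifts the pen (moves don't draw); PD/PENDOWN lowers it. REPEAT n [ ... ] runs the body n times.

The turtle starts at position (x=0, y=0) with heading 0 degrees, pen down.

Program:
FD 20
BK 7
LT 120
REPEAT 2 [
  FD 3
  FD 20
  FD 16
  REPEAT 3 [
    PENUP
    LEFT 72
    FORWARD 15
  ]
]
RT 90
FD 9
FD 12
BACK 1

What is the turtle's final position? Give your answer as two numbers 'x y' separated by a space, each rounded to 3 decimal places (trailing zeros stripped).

Answer: 10.298 34.357

Derivation:
Executing turtle program step by step:
Start: pos=(0,0), heading=0, pen down
FD 20: (0,0) -> (20,0) [heading=0, draw]
BK 7: (20,0) -> (13,0) [heading=0, draw]
LT 120: heading 0 -> 120
REPEAT 2 [
  -- iteration 1/2 --
  FD 3: (13,0) -> (11.5,2.598) [heading=120, draw]
  FD 20: (11.5,2.598) -> (1.5,19.919) [heading=120, draw]
  FD 16: (1.5,19.919) -> (-6.5,33.775) [heading=120, draw]
  REPEAT 3 [
    -- iteration 1/3 --
    PU: pen up
    LT 72: heading 120 -> 192
    FD 15: (-6.5,33.775) -> (-21.172,30.656) [heading=192, move]
    -- iteration 2/3 --
    PU: pen up
    LT 72: heading 192 -> 264
    FD 15: (-21.172,30.656) -> (-22.74,15.738) [heading=264, move]
    -- iteration 3/3 --
    PU: pen up
    LT 72: heading 264 -> 336
    FD 15: (-22.74,15.738) -> (-9.037,9.637) [heading=336, move]
  ]
  -- iteration 2/2 --
  FD 3: (-9.037,9.637) -> (-6.296,8.417) [heading=336, move]
  FD 20: (-6.296,8.417) -> (11.975,0.282) [heading=336, move]
  FD 16: (11.975,0.282) -> (26.591,-6.225) [heading=336, move]
  REPEAT 3 [
    -- iteration 1/3 --
    PU: pen up
    LT 72: heading 336 -> 48
    FD 15: (26.591,-6.225) -> (36.628,4.922) [heading=48, move]
    -- iteration 2/3 --
    PU: pen up
    LT 72: heading 48 -> 120
    FD 15: (36.628,4.922) -> (29.128,17.912) [heading=120, move]
    -- iteration 3/3 --
    PU: pen up
    LT 72: heading 120 -> 192
    FD 15: (29.128,17.912) -> (14.456,14.794) [heading=192, move]
  ]
]
RT 90: heading 192 -> 102
FD 9: (14.456,14.794) -> (12.585,23.597) [heading=102, move]
FD 12: (12.585,23.597) -> (10.09,35.335) [heading=102, move]
BK 1: (10.09,35.335) -> (10.298,34.357) [heading=102, move]
Final: pos=(10.298,34.357), heading=102, 5 segment(s) drawn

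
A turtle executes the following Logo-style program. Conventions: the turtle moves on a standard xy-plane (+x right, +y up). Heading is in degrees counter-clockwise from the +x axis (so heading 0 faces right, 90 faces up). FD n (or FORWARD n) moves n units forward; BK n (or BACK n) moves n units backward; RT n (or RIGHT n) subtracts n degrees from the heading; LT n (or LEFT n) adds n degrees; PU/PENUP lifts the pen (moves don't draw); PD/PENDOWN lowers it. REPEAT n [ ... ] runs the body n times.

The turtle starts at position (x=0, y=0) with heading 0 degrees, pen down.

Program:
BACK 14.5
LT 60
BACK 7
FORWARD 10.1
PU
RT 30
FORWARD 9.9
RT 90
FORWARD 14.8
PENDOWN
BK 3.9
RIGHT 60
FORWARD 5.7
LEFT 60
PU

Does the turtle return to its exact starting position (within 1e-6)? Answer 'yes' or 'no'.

Executing turtle program step by step:
Start: pos=(0,0), heading=0, pen down
BK 14.5: (0,0) -> (-14.5,0) [heading=0, draw]
LT 60: heading 0 -> 60
BK 7: (-14.5,0) -> (-18,-6.062) [heading=60, draw]
FD 10.1: (-18,-6.062) -> (-12.95,2.685) [heading=60, draw]
PU: pen up
RT 30: heading 60 -> 30
FD 9.9: (-12.95,2.685) -> (-4.376,7.635) [heading=30, move]
RT 90: heading 30 -> 300
FD 14.8: (-4.376,7.635) -> (3.024,-5.182) [heading=300, move]
PD: pen down
BK 3.9: (3.024,-5.182) -> (1.074,-1.805) [heading=300, draw]
RT 60: heading 300 -> 240
FD 5.7: (1.074,-1.805) -> (-1.776,-6.741) [heading=240, draw]
LT 60: heading 240 -> 300
PU: pen up
Final: pos=(-1.776,-6.741), heading=300, 5 segment(s) drawn

Start position: (0, 0)
Final position: (-1.776, -6.741)
Distance = 6.971; >= 1e-6 -> NOT closed

Answer: no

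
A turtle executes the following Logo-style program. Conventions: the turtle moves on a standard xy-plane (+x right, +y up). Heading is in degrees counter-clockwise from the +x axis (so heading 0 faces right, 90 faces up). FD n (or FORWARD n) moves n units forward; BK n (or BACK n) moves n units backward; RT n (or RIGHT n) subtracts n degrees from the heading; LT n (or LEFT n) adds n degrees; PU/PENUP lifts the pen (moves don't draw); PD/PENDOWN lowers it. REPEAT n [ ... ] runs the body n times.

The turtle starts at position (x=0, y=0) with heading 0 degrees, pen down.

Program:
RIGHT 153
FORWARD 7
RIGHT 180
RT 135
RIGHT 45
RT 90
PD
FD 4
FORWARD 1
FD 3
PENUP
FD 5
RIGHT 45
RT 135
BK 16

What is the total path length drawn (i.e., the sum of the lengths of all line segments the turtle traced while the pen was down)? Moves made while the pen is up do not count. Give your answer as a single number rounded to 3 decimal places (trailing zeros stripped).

Answer: 15

Derivation:
Executing turtle program step by step:
Start: pos=(0,0), heading=0, pen down
RT 153: heading 0 -> 207
FD 7: (0,0) -> (-6.237,-3.178) [heading=207, draw]
RT 180: heading 207 -> 27
RT 135: heading 27 -> 252
RT 45: heading 252 -> 207
RT 90: heading 207 -> 117
PD: pen down
FD 4: (-6.237,-3.178) -> (-8.053,0.386) [heading=117, draw]
FD 1: (-8.053,0.386) -> (-8.507,1.277) [heading=117, draw]
FD 3: (-8.507,1.277) -> (-9.869,3.95) [heading=117, draw]
PU: pen up
FD 5: (-9.869,3.95) -> (-12.139,8.405) [heading=117, move]
RT 45: heading 117 -> 72
RT 135: heading 72 -> 297
BK 16: (-12.139,8.405) -> (-19.403,22.661) [heading=297, move]
Final: pos=(-19.403,22.661), heading=297, 4 segment(s) drawn

Segment lengths:
  seg 1: (0,0) -> (-6.237,-3.178), length = 7
  seg 2: (-6.237,-3.178) -> (-8.053,0.386), length = 4
  seg 3: (-8.053,0.386) -> (-8.507,1.277), length = 1
  seg 4: (-8.507,1.277) -> (-9.869,3.95), length = 3
Total = 15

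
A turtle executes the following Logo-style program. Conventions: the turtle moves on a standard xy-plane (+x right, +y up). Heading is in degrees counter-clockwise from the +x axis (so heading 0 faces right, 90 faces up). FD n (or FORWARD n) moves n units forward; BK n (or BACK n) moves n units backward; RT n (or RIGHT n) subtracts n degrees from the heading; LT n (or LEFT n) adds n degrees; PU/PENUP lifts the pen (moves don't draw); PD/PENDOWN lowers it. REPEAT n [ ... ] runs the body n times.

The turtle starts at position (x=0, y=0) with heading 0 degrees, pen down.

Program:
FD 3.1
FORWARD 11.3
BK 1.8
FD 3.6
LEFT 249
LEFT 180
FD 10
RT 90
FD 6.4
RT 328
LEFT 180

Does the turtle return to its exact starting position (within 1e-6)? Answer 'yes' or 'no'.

Answer: no

Derivation:
Executing turtle program step by step:
Start: pos=(0,0), heading=0, pen down
FD 3.1: (0,0) -> (3.1,0) [heading=0, draw]
FD 11.3: (3.1,0) -> (14.4,0) [heading=0, draw]
BK 1.8: (14.4,0) -> (12.6,0) [heading=0, draw]
FD 3.6: (12.6,0) -> (16.2,0) [heading=0, draw]
LT 249: heading 0 -> 249
LT 180: heading 249 -> 69
FD 10: (16.2,0) -> (19.784,9.336) [heading=69, draw]
RT 90: heading 69 -> 339
FD 6.4: (19.784,9.336) -> (25.759,7.042) [heading=339, draw]
RT 328: heading 339 -> 11
LT 180: heading 11 -> 191
Final: pos=(25.759,7.042), heading=191, 6 segment(s) drawn

Start position: (0, 0)
Final position: (25.759, 7.042)
Distance = 26.704; >= 1e-6 -> NOT closed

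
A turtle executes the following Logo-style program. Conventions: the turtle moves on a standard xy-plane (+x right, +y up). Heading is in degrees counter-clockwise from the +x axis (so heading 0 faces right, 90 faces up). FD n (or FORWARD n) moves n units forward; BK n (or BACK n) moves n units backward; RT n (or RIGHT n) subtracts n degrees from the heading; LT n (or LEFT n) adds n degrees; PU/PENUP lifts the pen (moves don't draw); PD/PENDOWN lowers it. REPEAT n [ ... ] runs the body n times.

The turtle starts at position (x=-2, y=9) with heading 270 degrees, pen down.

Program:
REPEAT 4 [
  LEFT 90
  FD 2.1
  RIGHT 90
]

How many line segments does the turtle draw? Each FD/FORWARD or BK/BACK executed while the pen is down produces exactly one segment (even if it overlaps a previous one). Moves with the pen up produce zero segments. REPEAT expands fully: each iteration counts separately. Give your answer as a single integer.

Executing turtle program step by step:
Start: pos=(-2,9), heading=270, pen down
REPEAT 4 [
  -- iteration 1/4 --
  LT 90: heading 270 -> 0
  FD 2.1: (-2,9) -> (0.1,9) [heading=0, draw]
  RT 90: heading 0 -> 270
  -- iteration 2/4 --
  LT 90: heading 270 -> 0
  FD 2.1: (0.1,9) -> (2.2,9) [heading=0, draw]
  RT 90: heading 0 -> 270
  -- iteration 3/4 --
  LT 90: heading 270 -> 0
  FD 2.1: (2.2,9) -> (4.3,9) [heading=0, draw]
  RT 90: heading 0 -> 270
  -- iteration 4/4 --
  LT 90: heading 270 -> 0
  FD 2.1: (4.3,9) -> (6.4,9) [heading=0, draw]
  RT 90: heading 0 -> 270
]
Final: pos=(6.4,9), heading=270, 4 segment(s) drawn
Segments drawn: 4

Answer: 4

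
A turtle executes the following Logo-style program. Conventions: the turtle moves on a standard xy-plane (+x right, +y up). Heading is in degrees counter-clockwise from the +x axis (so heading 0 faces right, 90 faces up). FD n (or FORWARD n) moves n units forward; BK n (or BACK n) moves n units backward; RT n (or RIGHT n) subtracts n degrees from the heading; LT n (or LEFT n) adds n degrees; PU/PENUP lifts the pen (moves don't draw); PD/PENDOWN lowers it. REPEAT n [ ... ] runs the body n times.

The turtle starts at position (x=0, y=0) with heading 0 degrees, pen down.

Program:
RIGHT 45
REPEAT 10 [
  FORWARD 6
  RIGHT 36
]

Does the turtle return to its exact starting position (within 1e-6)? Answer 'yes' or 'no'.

Executing turtle program step by step:
Start: pos=(0,0), heading=0, pen down
RT 45: heading 0 -> 315
REPEAT 10 [
  -- iteration 1/10 --
  FD 6: (0,0) -> (4.243,-4.243) [heading=315, draw]
  RT 36: heading 315 -> 279
  -- iteration 2/10 --
  FD 6: (4.243,-4.243) -> (5.181,-10.169) [heading=279, draw]
  RT 36: heading 279 -> 243
  -- iteration 3/10 --
  FD 6: (5.181,-10.169) -> (2.457,-15.515) [heading=243, draw]
  RT 36: heading 243 -> 207
  -- iteration 4/10 --
  FD 6: (2.457,-15.515) -> (-2.889,-18.239) [heading=207, draw]
  RT 36: heading 207 -> 171
  -- iteration 5/10 --
  FD 6: (-2.889,-18.239) -> (-8.815,-17.3) [heading=171, draw]
  RT 36: heading 171 -> 135
  -- iteration 6/10 --
  FD 6: (-8.815,-17.3) -> (-13.058,-13.058) [heading=135, draw]
  RT 36: heading 135 -> 99
  -- iteration 7/10 --
  FD 6: (-13.058,-13.058) -> (-13.996,-7.131) [heading=99, draw]
  RT 36: heading 99 -> 63
  -- iteration 8/10 --
  FD 6: (-13.996,-7.131) -> (-11.272,-1.785) [heading=63, draw]
  RT 36: heading 63 -> 27
  -- iteration 9/10 --
  FD 6: (-11.272,-1.785) -> (-5.926,0.939) [heading=27, draw]
  RT 36: heading 27 -> 351
  -- iteration 10/10 --
  FD 6: (-5.926,0.939) -> (0,0) [heading=351, draw]
  RT 36: heading 351 -> 315
]
Final: pos=(0,0), heading=315, 10 segment(s) drawn

Start position: (0, 0)
Final position: (0, 0)
Distance = 0; < 1e-6 -> CLOSED

Answer: yes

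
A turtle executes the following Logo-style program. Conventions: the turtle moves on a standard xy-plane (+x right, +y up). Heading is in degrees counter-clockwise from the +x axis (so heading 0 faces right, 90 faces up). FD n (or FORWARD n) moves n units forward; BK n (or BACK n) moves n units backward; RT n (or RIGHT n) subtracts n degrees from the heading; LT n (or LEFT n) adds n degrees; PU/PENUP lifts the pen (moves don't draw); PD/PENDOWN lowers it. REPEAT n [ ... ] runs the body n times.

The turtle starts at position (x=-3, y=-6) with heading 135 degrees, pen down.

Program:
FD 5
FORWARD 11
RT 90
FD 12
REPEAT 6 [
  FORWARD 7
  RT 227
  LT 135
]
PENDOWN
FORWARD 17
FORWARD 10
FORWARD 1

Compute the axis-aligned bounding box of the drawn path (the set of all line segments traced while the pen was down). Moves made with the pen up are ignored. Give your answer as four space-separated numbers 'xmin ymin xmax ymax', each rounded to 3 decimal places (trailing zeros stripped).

Executing turtle program step by step:
Start: pos=(-3,-6), heading=135, pen down
FD 5: (-3,-6) -> (-6.536,-2.464) [heading=135, draw]
FD 11: (-6.536,-2.464) -> (-14.314,5.314) [heading=135, draw]
RT 90: heading 135 -> 45
FD 12: (-14.314,5.314) -> (-5.828,13.799) [heading=45, draw]
REPEAT 6 [
  -- iteration 1/6 --
  FD 7: (-5.828,13.799) -> (-0.879,18.749) [heading=45, draw]
  RT 227: heading 45 -> 178
  LT 135: heading 178 -> 313
  -- iteration 2/6 --
  FD 7: (-0.879,18.749) -> (3.895,13.629) [heading=313, draw]
  RT 227: heading 313 -> 86
  LT 135: heading 86 -> 221
  -- iteration 3/6 --
  FD 7: (3.895,13.629) -> (-1.388,9.037) [heading=221, draw]
  RT 227: heading 221 -> 354
  LT 135: heading 354 -> 129
  -- iteration 4/6 --
  FD 7: (-1.388,9.037) -> (-5.793,14.477) [heading=129, draw]
  RT 227: heading 129 -> 262
  LT 135: heading 262 -> 37
  -- iteration 5/6 --
  FD 7: (-5.793,14.477) -> (-0.202,18.69) [heading=37, draw]
  RT 227: heading 37 -> 170
  LT 135: heading 170 -> 305
  -- iteration 6/6 --
  FD 7: (-0.202,18.69) -> (3.813,12.956) [heading=305, draw]
  RT 227: heading 305 -> 78
  LT 135: heading 78 -> 213
]
PD: pen down
FD 17: (3.813,12.956) -> (-10.445,3.697) [heading=213, draw]
FD 10: (-10.445,3.697) -> (-18.832,-1.75) [heading=213, draw]
FD 1: (-18.832,-1.75) -> (-19.67,-2.294) [heading=213, draw]
Final: pos=(-19.67,-2.294), heading=213, 12 segment(s) drawn

Segment endpoints: x in {-19.67, -18.832, -14.314, -10.445, -6.536, -5.828, -5.793, -3, -1.388, -0.879, -0.202, 3.813, 3.895}, y in {-6, -2.464, -2.294, -1.75, 3.697, 5.314, 9.037, 12.956, 13.629, 13.799, 14.477, 18.69, 18.749}
xmin=-19.67, ymin=-6, xmax=3.895, ymax=18.749

Answer: -19.67 -6 3.895 18.749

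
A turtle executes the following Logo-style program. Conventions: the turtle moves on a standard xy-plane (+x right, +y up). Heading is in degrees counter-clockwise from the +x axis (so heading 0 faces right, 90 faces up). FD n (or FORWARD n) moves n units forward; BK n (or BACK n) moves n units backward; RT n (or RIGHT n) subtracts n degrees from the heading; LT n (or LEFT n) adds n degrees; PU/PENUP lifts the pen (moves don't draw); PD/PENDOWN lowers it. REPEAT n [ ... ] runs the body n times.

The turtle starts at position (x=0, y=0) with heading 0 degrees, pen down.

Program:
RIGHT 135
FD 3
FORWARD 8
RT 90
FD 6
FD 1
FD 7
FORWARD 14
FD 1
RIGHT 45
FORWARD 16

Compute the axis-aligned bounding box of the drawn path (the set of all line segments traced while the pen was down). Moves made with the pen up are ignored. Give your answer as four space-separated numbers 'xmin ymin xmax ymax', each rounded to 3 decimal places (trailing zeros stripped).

Answer: -28.284 -7.778 0 28.728

Derivation:
Executing turtle program step by step:
Start: pos=(0,0), heading=0, pen down
RT 135: heading 0 -> 225
FD 3: (0,0) -> (-2.121,-2.121) [heading=225, draw]
FD 8: (-2.121,-2.121) -> (-7.778,-7.778) [heading=225, draw]
RT 90: heading 225 -> 135
FD 6: (-7.778,-7.778) -> (-12.021,-3.536) [heading=135, draw]
FD 1: (-12.021,-3.536) -> (-12.728,-2.828) [heading=135, draw]
FD 7: (-12.728,-2.828) -> (-17.678,2.121) [heading=135, draw]
FD 14: (-17.678,2.121) -> (-27.577,12.021) [heading=135, draw]
FD 1: (-27.577,12.021) -> (-28.284,12.728) [heading=135, draw]
RT 45: heading 135 -> 90
FD 16: (-28.284,12.728) -> (-28.284,28.728) [heading=90, draw]
Final: pos=(-28.284,28.728), heading=90, 8 segment(s) drawn

Segment endpoints: x in {-28.284, -28.284, -27.577, -17.678, -12.728, -12.021, -7.778, -2.121, 0}, y in {-7.778, -3.536, -2.828, -2.121, 0, 2.121, 12.021, 12.728, 28.728}
xmin=-28.284, ymin=-7.778, xmax=0, ymax=28.728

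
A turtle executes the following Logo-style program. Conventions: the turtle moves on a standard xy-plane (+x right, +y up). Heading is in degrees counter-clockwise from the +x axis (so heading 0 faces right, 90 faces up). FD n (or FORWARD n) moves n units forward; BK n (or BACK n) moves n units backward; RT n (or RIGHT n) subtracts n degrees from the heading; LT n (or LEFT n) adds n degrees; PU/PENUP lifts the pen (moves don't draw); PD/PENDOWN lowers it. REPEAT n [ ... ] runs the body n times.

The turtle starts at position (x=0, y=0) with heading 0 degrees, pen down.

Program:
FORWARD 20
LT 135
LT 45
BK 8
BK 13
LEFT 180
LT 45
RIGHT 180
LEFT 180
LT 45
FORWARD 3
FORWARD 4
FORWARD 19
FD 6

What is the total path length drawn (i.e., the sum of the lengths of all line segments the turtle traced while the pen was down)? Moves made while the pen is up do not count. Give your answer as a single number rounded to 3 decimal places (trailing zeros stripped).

Executing turtle program step by step:
Start: pos=(0,0), heading=0, pen down
FD 20: (0,0) -> (20,0) [heading=0, draw]
LT 135: heading 0 -> 135
LT 45: heading 135 -> 180
BK 8: (20,0) -> (28,0) [heading=180, draw]
BK 13: (28,0) -> (41,0) [heading=180, draw]
LT 180: heading 180 -> 0
LT 45: heading 0 -> 45
RT 180: heading 45 -> 225
LT 180: heading 225 -> 45
LT 45: heading 45 -> 90
FD 3: (41,0) -> (41,3) [heading=90, draw]
FD 4: (41,3) -> (41,7) [heading=90, draw]
FD 19: (41,7) -> (41,26) [heading=90, draw]
FD 6: (41,26) -> (41,32) [heading=90, draw]
Final: pos=(41,32), heading=90, 7 segment(s) drawn

Segment lengths:
  seg 1: (0,0) -> (20,0), length = 20
  seg 2: (20,0) -> (28,0), length = 8
  seg 3: (28,0) -> (41,0), length = 13
  seg 4: (41,0) -> (41,3), length = 3
  seg 5: (41,3) -> (41,7), length = 4
  seg 6: (41,7) -> (41,26), length = 19
  seg 7: (41,26) -> (41,32), length = 6
Total = 73

Answer: 73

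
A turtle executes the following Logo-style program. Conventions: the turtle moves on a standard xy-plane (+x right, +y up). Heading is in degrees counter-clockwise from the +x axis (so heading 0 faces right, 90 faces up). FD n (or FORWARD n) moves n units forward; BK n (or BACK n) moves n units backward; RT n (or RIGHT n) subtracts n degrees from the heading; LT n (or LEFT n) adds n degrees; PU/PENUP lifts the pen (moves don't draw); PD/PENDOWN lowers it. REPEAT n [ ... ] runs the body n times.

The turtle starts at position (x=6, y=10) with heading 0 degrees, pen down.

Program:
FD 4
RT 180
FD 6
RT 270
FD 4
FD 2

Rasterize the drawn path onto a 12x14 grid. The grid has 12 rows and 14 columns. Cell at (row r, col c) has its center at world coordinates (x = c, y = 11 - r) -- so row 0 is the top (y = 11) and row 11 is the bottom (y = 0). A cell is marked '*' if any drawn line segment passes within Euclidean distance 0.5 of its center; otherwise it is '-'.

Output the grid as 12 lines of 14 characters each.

Segment 0: (6,10) -> (10,10)
Segment 1: (10,10) -> (4,10)
Segment 2: (4,10) -> (4,6)
Segment 3: (4,6) -> (4,4)

Answer: --------------
----*******---
----*---------
----*---------
----*---------
----*---------
----*---------
----*---------
--------------
--------------
--------------
--------------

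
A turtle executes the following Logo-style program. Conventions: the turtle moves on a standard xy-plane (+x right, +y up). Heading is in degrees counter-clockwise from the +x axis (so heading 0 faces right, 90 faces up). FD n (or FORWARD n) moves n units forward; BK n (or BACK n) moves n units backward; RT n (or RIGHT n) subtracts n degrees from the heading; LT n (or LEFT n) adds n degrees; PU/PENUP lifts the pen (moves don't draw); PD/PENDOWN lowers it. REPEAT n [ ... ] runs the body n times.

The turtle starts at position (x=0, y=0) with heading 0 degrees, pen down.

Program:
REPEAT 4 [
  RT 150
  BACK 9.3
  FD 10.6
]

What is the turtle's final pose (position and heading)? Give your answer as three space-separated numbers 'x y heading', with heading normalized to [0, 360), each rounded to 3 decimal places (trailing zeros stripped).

Answer: -1.126 0.302 120

Derivation:
Executing turtle program step by step:
Start: pos=(0,0), heading=0, pen down
REPEAT 4 [
  -- iteration 1/4 --
  RT 150: heading 0 -> 210
  BK 9.3: (0,0) -> (8.054,4.65) [heading=210, draw]
  FD 10.6: (8.054,4.65) -> (-1.126,-0.65) [heading=210, draw]
  -- iteration 2/4 --
  RT 150: heading 210 -> 60
  BK 9.3: (-1.126,-0.65) -> (-5.776,-8.704) [heading=60, draw]
  FD 10.6: (-5.776,-8.704) -> (-0.476,0.476) [heading=60, draw]
  -- iteration 3/4 --
  RT 150: heading 60 -> 270
  BK 9.3: (-0.476,0.476) -> (-0.476,9.776) [heading=270, draw]
  FD 10.6: (-0.476,9.776) -> (-0.476,-0.824) [heading=270, draw]
  -- iteration 4/4 --
  RT 150: heading 270 -> 120
  BK 9.3: (-0.476,-0.824) -> (4.174,-8.878) [heading=120, draw]
  FD 10.6: (4.174,-8.878) -> (-1.126,0.302) [heading=120, draw]
]
Final: pos=(-1.126,0.302), heading=120, 8 segment(s) drawn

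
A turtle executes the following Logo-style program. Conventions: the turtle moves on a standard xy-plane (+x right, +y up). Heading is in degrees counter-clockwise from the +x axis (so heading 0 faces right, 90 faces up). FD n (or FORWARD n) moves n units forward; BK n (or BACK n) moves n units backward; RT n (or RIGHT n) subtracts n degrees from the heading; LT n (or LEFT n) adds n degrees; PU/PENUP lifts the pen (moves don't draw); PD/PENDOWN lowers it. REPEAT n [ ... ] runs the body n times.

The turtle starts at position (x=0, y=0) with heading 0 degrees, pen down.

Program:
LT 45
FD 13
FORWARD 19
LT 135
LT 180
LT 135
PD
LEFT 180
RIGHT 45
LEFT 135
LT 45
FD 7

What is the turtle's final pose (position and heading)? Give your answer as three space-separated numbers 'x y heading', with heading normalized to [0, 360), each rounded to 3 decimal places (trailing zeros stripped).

Executing turtle program step by step:
Start: pos=(0,0), heading=0, pen down
LT 45: heading 0 -> 45
FD 13: (0,0) -> (9.192,9.192) [heading=45, draw]
FD 19: (9.192,9.192) -> (22.627,22.627) [heading=45, draw]
LT 135: heading 45 -> 180
LT 180: heading 180 -> 0
LT 135: heading 0 -> 135
PD: pen down
LT 180: heading 135 -> 315
RT 45: heading 315 -> 270
LT 135: heading 270 -> 45
LT 45: heading 45 -> 90
FD 7: (22.627,22.627) -> (22.627,29.627) [heading=90, draw]
Final: pos=(22.627,29.627), heading=90, 3 segment(s) drawn

Answer: 22.627 29.627 90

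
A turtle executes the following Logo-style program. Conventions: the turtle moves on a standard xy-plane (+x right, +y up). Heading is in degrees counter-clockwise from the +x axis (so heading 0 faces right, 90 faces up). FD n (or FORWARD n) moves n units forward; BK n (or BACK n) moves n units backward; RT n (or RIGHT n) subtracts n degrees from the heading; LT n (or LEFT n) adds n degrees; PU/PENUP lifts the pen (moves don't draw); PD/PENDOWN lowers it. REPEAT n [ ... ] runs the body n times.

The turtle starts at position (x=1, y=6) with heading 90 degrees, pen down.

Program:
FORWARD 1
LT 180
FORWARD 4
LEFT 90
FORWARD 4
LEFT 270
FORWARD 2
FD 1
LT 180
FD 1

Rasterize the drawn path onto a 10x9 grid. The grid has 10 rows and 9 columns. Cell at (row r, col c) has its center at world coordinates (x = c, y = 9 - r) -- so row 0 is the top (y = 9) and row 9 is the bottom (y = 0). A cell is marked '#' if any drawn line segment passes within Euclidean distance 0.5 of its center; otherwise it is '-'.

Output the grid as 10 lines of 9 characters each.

Answer: ---------
---------
-#-------
-#-------
-#-------
-#-------
-#####---
-----#---
-----#---
-----#---

Derivation:
Segment 0: (1,6) -> (1,7)
Segment 1: (1,7) -> (1,3)
Segment 2: (1,3) -> (5,3)
Segment 3: (5,3) -> (5,1)
Segment 4: (5,1) -> (5,-0)
Segment 5: (5,-0) -> (5,1)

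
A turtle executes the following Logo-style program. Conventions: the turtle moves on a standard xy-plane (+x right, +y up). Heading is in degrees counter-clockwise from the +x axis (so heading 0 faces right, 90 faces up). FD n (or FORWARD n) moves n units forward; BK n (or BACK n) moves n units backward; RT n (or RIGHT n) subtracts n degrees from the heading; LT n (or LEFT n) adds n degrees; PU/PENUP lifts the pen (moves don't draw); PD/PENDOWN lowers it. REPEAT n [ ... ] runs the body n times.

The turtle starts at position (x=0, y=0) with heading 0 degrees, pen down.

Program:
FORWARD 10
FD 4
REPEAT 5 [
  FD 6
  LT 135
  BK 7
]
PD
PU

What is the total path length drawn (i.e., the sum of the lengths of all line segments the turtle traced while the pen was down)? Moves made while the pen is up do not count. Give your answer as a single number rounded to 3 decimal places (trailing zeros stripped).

Executing turtle program step by step:
Start: pos=(0,0), heading=0, pen down
FD 10: (0,0) -> (10,0) [heading=0, draw]
FD 4: (10,0) -> (14,0) [heading=0, draw]
REPEAT 5 [
  -- iteration 1/5 --
  FD 6: (14,0) -> (20,0) [heading=0, draw]
  LT 135: heading 0 -> 135
  BK 7: (20,0) -> (24.95,-4.95) [heading=135, draw]
  -- iteration 2/5 --
  FD 6: (24.95,-4.95) -> (20.707,-0.707) [heading=135, draw]
  LT 135: heading 135 -> 270
  BK 7: (20.707,-0.707) -> (20.707,6.293) [heading=270, draw]
  -- iteration 3/5 --
  FD 6: (20.707,6.293) -> (20.707,0.293) [heading=270, draw]
  LT 135: heading 270 -> 45
  BK 7: (20.707,0.293) -> (15.757,-4.657) [heading=45, draw]
  -- iteration 4/5 --
  FD 6: (15.757,-4.657) -> (20,-0.414) [heading=45, draw]
  LT 135: heading 45 -> 180
  BK 7: (20,-0.414) -> (27,-0.414) [heading=180, draw]
  -- iteration 5/5 --
  FD 6: (27,-0.414) -> (21,-0.414) [heading=180, draw]
  LT 135: heading 180 -> 315
  BK 7: (21,-0.414) -> (16.05,4.536) [heading=315, draw]
]
PD: pen down
PU: pen up
Final: pos=(16.05,4.536), heading=315, 12 segment(s) drawn

Segment lengths:
  seg 1: (0,0) -> (10,0), length = 10
  seg 2: (10,0) -> (14,0), length = 4
  seg 3: (14,0) -> (20,0), length = 6
  seg 4: (20,0) -> (24.95,-4.95), length = 7
  seg 5: (24.95,-4.95) -> (20.707,-0.707), length = 6
  seg 6: (20.707,-0.707) -> (20.707,6.293), length = 7
  seg 7: (20.707,6.293) -> (20.707,0.293), length = 6
  seg 8: (20.707,0.293) -> (15.757,-4.657), length = 7
  seg 9: (15.757,-4.657) -> (20,-0.414), length = 6
  seg 10: (20,-0.414) -> (27,-0.414), length = 7
  seg 11: (27,-0.414) -> (21,-0.414), length = 6
  seg 12: (21,-0.414) -> (16.05,4.536), length = 7
Total = 79

Answer: 79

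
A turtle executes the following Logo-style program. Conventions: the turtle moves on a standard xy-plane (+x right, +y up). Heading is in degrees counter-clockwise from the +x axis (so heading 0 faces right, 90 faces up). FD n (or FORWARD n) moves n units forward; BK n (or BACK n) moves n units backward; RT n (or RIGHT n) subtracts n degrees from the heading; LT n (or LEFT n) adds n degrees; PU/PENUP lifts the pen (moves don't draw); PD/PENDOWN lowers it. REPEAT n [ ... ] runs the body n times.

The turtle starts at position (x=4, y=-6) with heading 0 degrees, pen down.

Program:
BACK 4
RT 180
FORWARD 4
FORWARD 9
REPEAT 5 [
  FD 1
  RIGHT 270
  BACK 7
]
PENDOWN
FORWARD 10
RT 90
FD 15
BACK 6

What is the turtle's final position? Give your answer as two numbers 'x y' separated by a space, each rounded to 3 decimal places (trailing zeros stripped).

Executing turtle program step by step:
Start: pos=(4,-6), heading=0, pen down
BK 4: (4,-6) -> (0,-6) [heading=0, draw]
RT 180: heading 0 -> 180
FD 4: (0,-6) -> (-4,-6) [heading=180, draw]
FD 9: (-4,-6) -> (-13,-6) [heading=180, draw]
REPEAT 5 [
  -- iteration 1/5 --
  FD 1: (-13,-6) -> (-14,-6) [heading=180, draw]
  RT 270: heading 180 -> 270
  BK 7: (-14,-6) -> (-14,1) [heading=270, draw]
  -- iteration 2/5 --
  FD 1: (-14,1) -> (-14,0) [heading=270, draw]
  RT 270: heading 270 -> 0
  BK 7: (-14,0) -> (-21,0) [heading=0, draw]
  -- iteration 3/5 --
  FD 1: (-21,0) -> (-20,0) [heading=0, draw]
  RT 270: heading 0 -> 90
  BK 7: (-20,0) -> (-20,-7) [heading=90, draw]
  -- iteration 4/5 --
  FD 1: (-20,-7) -> (-20,-6) [heading=90, draw]
  RT 270: heading 90 -> 180
  BK 7: (-20,-6) -> (-13,-6) [heading=180, draw]
  -- iteration 5/5 --
  FD 1: (-13,-6) -> (-14,-6) [heading=180, draw]
  RT 270: heading 180 -> 270
  BK 7: (-14,-6) -> (-14,1) [heading=270, draw]
]
PD: pen down
FD 10: (-14,1) -> (-14,-9) [heading=270, draw]
RT 90: heading 270 -> 180
FD 15: (-14,-9) -> (-29,-9) [heading=180, draw]
BK 6: (-29,-9) -> (-23,-9) [heading=180, draw]
Final: pos=(-23,-9), heading=180, 16 segment(s) drawn

Answer: -23 -9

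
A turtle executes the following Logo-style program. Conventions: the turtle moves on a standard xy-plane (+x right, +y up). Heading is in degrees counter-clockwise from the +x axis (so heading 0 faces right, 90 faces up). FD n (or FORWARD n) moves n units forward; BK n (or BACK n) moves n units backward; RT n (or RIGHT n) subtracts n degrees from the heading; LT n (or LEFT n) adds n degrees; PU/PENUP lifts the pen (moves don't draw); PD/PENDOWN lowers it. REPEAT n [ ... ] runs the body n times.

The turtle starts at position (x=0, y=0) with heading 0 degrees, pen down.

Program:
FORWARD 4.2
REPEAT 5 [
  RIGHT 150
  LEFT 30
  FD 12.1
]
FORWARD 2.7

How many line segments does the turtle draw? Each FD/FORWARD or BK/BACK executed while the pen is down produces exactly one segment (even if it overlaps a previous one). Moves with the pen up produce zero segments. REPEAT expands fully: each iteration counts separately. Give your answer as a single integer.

Answer: 7

Derivation:
Executing turtle program step by step:
Start: pos=(0,0), heading=0, pen down
FD 4.2: (0,0) -> (4.2,0) [heading=0, draw]
REPEAT 5 [
  -- iteration 1/5 --
  RT 150: heading 0 -> 210
  LT 30: heading 210 -> 240
  FD 12.1: (4.2,0) -> (-1.85,-10.479) [heading=240, draw]
  -- iteration 2/5 --
  RT 150: heading 240 -> 90
  LT 30: heading 90 -> 120
  FD 12.1: (-1.85,-10.479) -> (-7.9,0) [heading=120, draw]
  -- iteration 3/5 --
  RT 150: heading 120 -> 330
  LT 30: heading 330 -> 0
  FD 12.1: (-7.9,0) -> (4.2,0) [heading=0, draw]
  -- iteration 4/5 --
  RT 150: heading 0 -> 210
  LT 30: heading 210 -> 240
  FD 12.1: (4.2,0) -> (-1.85,-10.479) [heading=240, draw]
  -- iteration 5/5 --
  RT 150: heading 240 -> 90
  LT 30: heading 90 -> 120
  FD 12.1: (-1.85,-10.479) -> (-7.9,0) [heading=120, draw]
]
FD 2.7: (-7.9,0) -> (-9.25,2.338) [heading=120, draw]
Final: pos=(-9.25,2.338), heading=120, 7 segment(s) drawn
Segments drawn: 7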